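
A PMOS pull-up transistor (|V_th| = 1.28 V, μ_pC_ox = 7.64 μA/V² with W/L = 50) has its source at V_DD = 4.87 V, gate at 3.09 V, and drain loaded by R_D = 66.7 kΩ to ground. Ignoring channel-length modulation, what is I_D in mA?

I_D = 0.0478 mA

V_SG = V_DD − V_G = 4.87 − 3.09 = 1.78 V, so V_ov = 1.78 − 1.28 = 0.5 V.
k_p = μ_pC_ox · (W/L) = 0.382 mA/V².
Assume saturation: I_D = ½ k_p V_ov² = 0.5 × 0.382 × 0.5² = 0.0478 mA, giving V_SD = V_DD − I_D R_D = 4.87 − 0.0478 × 66.7 = 1.69 V.
V_SD = 1.69 V ≥ V_ov = 0.5 V, confirming saturation.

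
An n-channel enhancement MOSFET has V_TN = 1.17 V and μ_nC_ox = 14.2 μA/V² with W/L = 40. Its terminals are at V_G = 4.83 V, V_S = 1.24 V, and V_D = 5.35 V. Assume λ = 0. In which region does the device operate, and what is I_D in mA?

V_GS = V_G − V_S = 4.83 − 1.24 = 3.59 V; V_DS = V_D − V_S = 5.35 − 1.24 = 4.11 V.
k_n = μ_nC_ox · (W/L) = 0.568 mA/V².
V_ov = V_GS − V_TN = 3.59 − 1.17 = 2.42 V.
Since V_DS = 4.11 V ≥ V_ov = 2.42 V, the device is in saturation.
I_D = ½ k_n V_ov² = 0.5 × 0.568 × 2.42² = 1.66 mA.

Saturation; I_D = 1.66 mA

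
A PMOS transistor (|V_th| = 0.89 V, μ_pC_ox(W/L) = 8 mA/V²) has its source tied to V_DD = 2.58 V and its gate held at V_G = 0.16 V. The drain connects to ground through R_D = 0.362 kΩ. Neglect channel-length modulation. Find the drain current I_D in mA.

I_D = 5.59 mA

V_SG = V_DD − V_G = 2.58 − 0.16 = 2.42 V, so V_ov = 2.42 − 0.89 = 1.53 V.
Assume saturation: I_D = ½ k_p V_ov² = 0.5 × 8 × 1.53² = 9.36 mA, giving V_SD = V_DD − I_D R_D = 2.58 − 9.36 × 0.362 = -0.81 V.
But -0.81 V < V_ov = 1.53 V, so the device is actually in triode.
In triode I_D = k_p[V_ov V_SD − ½ V_SD²] and I_D = (V_DD − V_SD)/R_D. Equating: 1.45 V_SD² − 5.431 V_SD + 2.58 = 0, giving V_SD = 0.558 V (the root below V_ov).
I_D = (2.58 − 0.558) / 0.362 = 5.59 mA.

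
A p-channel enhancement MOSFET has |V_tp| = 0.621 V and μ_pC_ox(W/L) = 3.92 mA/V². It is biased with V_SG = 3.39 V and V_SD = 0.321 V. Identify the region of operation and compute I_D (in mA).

Triode; I_D = 3.28 mA

V_ov = V_SG − |V_tp| = 3.39 − 0.621 = 2.77 V.
Since V_SD = 0.321 V < V_ov = 2.77 V, the device is in the triode region.
I_D = k_p [V_ov · V_SD − ½ V_SD²] = 3.92 × [2.77 × 0.321 − 0.5 × 0.321²] = 3.28 mA.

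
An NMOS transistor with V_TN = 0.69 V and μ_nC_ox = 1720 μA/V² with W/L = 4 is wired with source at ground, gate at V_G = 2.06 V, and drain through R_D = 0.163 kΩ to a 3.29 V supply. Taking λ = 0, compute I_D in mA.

I_D = 6.46 mA

V_GS = V_G = 2.06 V, so V_ov = 2.06 − 0.69 = 1.37 V.
k_n = μ_nC_ox · (W/L) = 6.88 mA/V².
Assume saturation: I_D = ½ k_n V_ov² = 0.5 × 6.88 × 1.37² = 6.46 mA, giving V_DS = V_DD − I_D R_D = 3.29 − 6.46 × 0.163 = 2.24 V.
V_DS = 2.24 V ≥ V_ov = 1.37 V, confirming saturation.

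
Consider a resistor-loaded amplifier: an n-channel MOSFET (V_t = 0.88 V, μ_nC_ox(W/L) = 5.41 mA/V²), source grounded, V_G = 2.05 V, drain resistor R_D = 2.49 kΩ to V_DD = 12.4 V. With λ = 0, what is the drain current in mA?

I_D = 3.70 mA

V_GS = V_G = 2.05 V, so V_ov = 2.05 − 0.88 = 1.17 V.
Assume saturation: I_D = ½ k_n V_ov² = 0.5 × 5.41 × 1.17² = 3.7 mA, giving V_DS = V_DD − I_D R_D = 12.4 − 3.7 × 2.49 = 3.18 V.
V_DS = 3.18 V ≥ V_ov = 1.17 V, confirming saturation.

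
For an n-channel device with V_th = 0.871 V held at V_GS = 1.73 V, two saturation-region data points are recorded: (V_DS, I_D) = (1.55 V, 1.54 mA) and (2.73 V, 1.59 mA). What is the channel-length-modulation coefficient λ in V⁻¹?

λ = 0.0287 V⁻¹

With V_GS fixed, I_D ∝ (1 + λ V_DS) in saturation, so I_D2/I_D1 = (1 + λ V_DS2)/(1 + λ V_DS1).
1.59/1.54 = 1.032 = (1 + 2.73 λ)/(1 + 1.55 λ).
Solving: λ (I_D1 V_DS2 − I_D2 V_DS1) = I_D2 − I_D1, so λ = (1.59 − 1.54) / (1.54 × 2.73 − 1.59 × 1.55) = 0.05 / 1.74 = 0.0287 V⁻¹.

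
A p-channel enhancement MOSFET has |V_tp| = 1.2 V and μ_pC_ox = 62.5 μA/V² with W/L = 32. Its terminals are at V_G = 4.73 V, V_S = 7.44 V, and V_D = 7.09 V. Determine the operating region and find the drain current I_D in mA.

Triode; I_D = 0.935 mA

V_SG = V_S − V_G = 7.44 − 4.73 = 2.71 V; V_SD = V_S − V_D = 7.44 − 7.09 = 0.35 V.
k_p = μ_pC_ox · (W/L) = 2 mA/V².
V_ov = V_SG − |V_tp| = 2.71 − 1.2 = 1.51 V.
Since V_SD = 0.35 V < V_ov = 1.51 V, the device is in the triode region.
I_D = k_p [V_ov · V_SD − ½ V_SD²] = 2 × [1.51 × 0.35 − 0.5 × 0.35²] = 0.935 mA.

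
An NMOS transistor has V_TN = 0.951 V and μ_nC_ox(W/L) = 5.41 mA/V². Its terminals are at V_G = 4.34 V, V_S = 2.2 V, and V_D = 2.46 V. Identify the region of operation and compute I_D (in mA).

V_GS = V_G − V_S = 4.34 − 2.2 = 2.14 V; V_DS = V_D − V_S = 2.46 − 2.2 = 0.26 V.
V_ov = V_GS − V_TN = 2.14 − 0.951 = 1.19 V.
Since V_DS = 0.26 V < V_ov = 1.19 V, the device is in the triode region.
I_D = k_n [V_ov · V_DS − ½ V_DS²] = 5.41 × [1.19 × 0.26 − 0.5 × 0.26²] = 1.49 mA.

Triode; I_D = 1.49 mA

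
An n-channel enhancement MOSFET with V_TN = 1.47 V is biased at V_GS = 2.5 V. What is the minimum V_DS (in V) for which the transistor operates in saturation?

The boundary between triode and saturation is V_DS = V_GS − V_TN = V_ov.
V_ov = 2.5 − 1.47 = 1.03 V.

V_DS,sat = 1.03 V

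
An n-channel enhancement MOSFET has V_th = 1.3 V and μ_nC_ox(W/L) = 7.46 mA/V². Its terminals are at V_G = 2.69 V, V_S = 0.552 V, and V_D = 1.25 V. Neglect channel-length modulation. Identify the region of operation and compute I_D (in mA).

Triode; I_D = 2.55 mA

V_GS = V_G − V_S = 2.69 − 0.552 = 2.14 V; V_DS = V_D − V_S = 1.25 − 0.552 = 0.698 V.
V_ov = V_GS − V_th = 2.14 − 1.3 = 0.838 V.
Since V_DS = 0.698 V < V_ov = 0.838 V, the device is in the triode region.
I_D = k_n [V_ov · V_DS − ½ V_DS²] = 7.46 × [0.838 × 0.698 − 0.5 × 0.698²] = 2.55 mA.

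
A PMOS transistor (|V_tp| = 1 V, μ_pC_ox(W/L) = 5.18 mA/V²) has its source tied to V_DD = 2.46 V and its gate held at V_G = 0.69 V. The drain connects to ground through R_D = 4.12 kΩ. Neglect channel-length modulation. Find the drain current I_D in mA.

I_D = 0.559 mA

V_SG = V_DD − V_G = 2.46 − 0.69 = 1.77 V, so V_ov = 1.77 − 1 = 0.77 V.
Assume saturation: I_D = ½ k_p V_ov² = 0.5 × 5.18 × 0.77² = 1.54 mA, giving V_SD = V_DD − I_D R_D = 2.46 − 1.54 × 4.12 = -3.87 V.
But -3.87 V < V_ov = 0.77 V, so the device is actually in triode.
In triode I_D = k_p[V_ov V_SD − ½ V_SD²] and I_D = (V_DD − V_SD)/R_D. Equating: 10.7 V_SD² − 17.43 V_SD + 2.46 = 0, giving V_SD = 0.156 V (the root below V_ov).
I_D = (2.46 − 0.156) / 4.12 = 0.559 mA.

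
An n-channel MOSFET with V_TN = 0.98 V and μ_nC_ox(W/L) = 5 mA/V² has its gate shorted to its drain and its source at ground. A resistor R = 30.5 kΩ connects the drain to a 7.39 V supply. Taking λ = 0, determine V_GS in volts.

V_GS = 1.26 V

With gate tied to drain, V_GS = V_DS ≥ V_GS − V_TN, so the device is in saturation.
KCL at the drain: ½ k_n (V_GS − V_TN)² = (V_DD − V_GS)/R.
Let x = V_GS − 0.98. Then 76.2 x² + x − 6.41 = 0, giving x = 0.283 V (positive root), so V_GS = 1.26 V.
I_D = (V_DD − V_GS)/R = (7.39 − 1.26) / 30.5 = 0.201 mA.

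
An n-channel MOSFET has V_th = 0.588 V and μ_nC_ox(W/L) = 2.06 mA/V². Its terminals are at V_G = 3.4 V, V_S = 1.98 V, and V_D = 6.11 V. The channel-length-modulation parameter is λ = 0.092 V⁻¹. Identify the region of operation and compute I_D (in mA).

Saturation; I_D = 0.984 mA

V_GS = V_G − V_S = 3.4 − 1.98 = 1.42 V; V_DS = V_D − V_S = 6.11 − 1.98 = 4.13 V.
V_ov = V_GS − V_th = 1.42 − 0.588 = 0.832 V.
Since V_DS = 4.13 V ≥ V_ov = 0.832 V, the device is in saturation.
I_D = ½ k_n V_ov² (1 + λ V_DS) = 0.5 × 2.06 × 0.832² × (1 + 0.092 × 4.13) = 0.984 mA.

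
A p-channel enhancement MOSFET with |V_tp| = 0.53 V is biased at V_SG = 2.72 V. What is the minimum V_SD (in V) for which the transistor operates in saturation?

V_SD,sat = 2.19 V

The boundary between triode and saturation is V_SD = V_SG − |V_tp| = V_ov.
V_ov = 2.72 − 0.53 = 2.19 V.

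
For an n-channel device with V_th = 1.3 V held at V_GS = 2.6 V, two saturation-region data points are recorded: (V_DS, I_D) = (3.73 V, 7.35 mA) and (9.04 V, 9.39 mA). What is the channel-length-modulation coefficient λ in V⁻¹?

λ = 0.0649 V⁻¹

With V_GS fixed, I_D ∝ (1 + λ V_DS) in saturation, so I_D2/I_D1 = (1 + λ V_DS2)/(1 + λ V_DS1).
9.39/7.35 = 1.278 = (1 + 9.04 λ)/(1 + 3.73 λ).
Solving: λ (I_D1 V_DS2 − I_D2 V_DS1) = I_D2 − I_D1, so λ = (9.39 − 7.35) / (7.35 × 9.04 − 9.39 × 3.73) = 2.04 / 31.4 = 0.0649 V⁻¹.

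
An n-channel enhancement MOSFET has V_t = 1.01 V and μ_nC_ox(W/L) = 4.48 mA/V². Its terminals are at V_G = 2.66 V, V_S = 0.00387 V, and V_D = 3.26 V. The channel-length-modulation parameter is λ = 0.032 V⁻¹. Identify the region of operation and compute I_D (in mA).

V_GS = V_G − V_S = 2.66 − 0.00387 = 2.66 V; V_DS = V_D − V_S = 3.26 − 0.00387 = 3.26 V.
V_ov = V_GS − V_t = 2.66 − 1.01 = 1.65 V.
Since V_DS = 3.26 V ≥ V_ov = 1.65 V, the device is in saturation.
I_D = ½ k_n V_ov² (1 + λ V_DS) = 0.5 × 4.48 × 1.65² × (1 + 0.032 × 3.26) = 6.7 mA.

Saturation; I_D = 6.70 mA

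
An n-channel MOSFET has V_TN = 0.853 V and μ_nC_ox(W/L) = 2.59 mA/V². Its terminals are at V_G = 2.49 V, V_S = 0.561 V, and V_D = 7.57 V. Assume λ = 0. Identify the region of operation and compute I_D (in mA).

V_GS = V_G − V_S = 2.49 − 0.561 = 1.93 V; V_DS = V_D − V_S = 7.57 − 0.561 = 7.01 V.
V_ov = V_GS − V_TN = 1.93 − 0.853 = 1.08 V.
Since V_DS = 7.01 V ≥ V_ov = 1.08 V, the device is in saturation.
I_D = ½ k_n V_ov² = 0.5 × 2.59 × 1.08² = 1.5 mA.

Saturation; I_D = 1.50 mA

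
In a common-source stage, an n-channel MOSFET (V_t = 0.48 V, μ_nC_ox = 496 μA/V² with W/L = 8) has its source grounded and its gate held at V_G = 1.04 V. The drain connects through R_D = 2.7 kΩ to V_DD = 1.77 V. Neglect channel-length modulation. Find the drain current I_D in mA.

V_GS = V_G = 1.04 V, so V_ov = 1.04 − 0.48 = 0.56 V.
k_n = μ_nC_ox · (W/L) = 3.968 mA/V².
Assume saturation: I_D = ½ k_n V_ov² = 0.5 × 3.968 × 0.56² = 0.622 mA, giving V_DS = V_DD − I_D R_D = 1.77 − 0.622 × 2.7 = 0.0901 V.
But 0.0901 V < V_ov = 0.56 V, so the device is actually in triode.
In triode I_D = k_n[V_ov V_DS − ½ V_DS²] and I_D = (V_DD − V_DS)/R_D. Equating: 5.36 V_DS² − 7 V_DS + 1.77 = 0, giving V_DS = 0.343 V (the root below V_ov).
I_D = (1.77 − 0.343) / 2.7 = 0.529 mA.

I_D = 0.529 mA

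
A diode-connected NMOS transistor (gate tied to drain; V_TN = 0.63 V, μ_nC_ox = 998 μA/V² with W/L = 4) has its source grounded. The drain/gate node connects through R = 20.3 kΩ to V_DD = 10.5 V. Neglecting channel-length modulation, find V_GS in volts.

V_GS = 1.11 V

With gate tied to drain, V_GS = V_DS ≥ V_GS − V_TN, so the device is in saturation.
k_n = μ_nC_ox · (W/L) = 3.992 mA/V².
KCL at the drain: ½ k_n (V_GS − V_TN)² = (V_DD − V_GS)/R.
Let x = V_GS − 0.63. Then 40.5 x² + x − 9.87 = 0, giving x = 0.481 V (positive root), so V_GS = 1.11 V.
I_D = (V_DD − V_GS)/R = (10.5 − 1.11) / 20.3 = 0.462 mA.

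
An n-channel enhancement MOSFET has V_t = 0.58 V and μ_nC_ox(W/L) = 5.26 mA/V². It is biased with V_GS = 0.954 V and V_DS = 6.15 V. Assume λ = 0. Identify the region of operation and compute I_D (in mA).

V_ov = V_GS − V_t = 0.954 − 0.58 = 0.374 V.
Since V_DS = 6.15 V ≥ V_ov = 0.374 V, the device is in saturation.
I_D = ½ k_n V_ov² = 0.5 × 5.26 × 0.374² = 0.368 mA.

Saturation; I_D = 0.368 mA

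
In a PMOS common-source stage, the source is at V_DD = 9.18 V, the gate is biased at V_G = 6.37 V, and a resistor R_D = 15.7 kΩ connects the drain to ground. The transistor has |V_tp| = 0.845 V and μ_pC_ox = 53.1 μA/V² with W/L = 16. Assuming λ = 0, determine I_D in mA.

I_D = 0.561 mA

V_SG = V_DD − V_G = 9.18 − 6.37 = 2.81 V, so V_ov = 2.81 − 0.845 = 1.96 V.
k_p = μ_pC_ox · (W/L) = 0.8496 mA/V².
Assume saturation: I_D = ½ k_p V_ov² = 0.5 × 0.8496 × 1.96² = 1.64 mA, giving V_SD = V_DD − I_D R_D = 9.18 − 1.64 × 15.7 = -16.6 V.
But -16.6 V < V_ov = 1.96 V, so the device is actually in triode.
In triode I_D = k_p[V_ov V_SD − ½ V_SD²] and I_D = (V_DD − V_SD)/R_D. Equating: 6.67 V_SD² − 27.21 V_SD + 9.18 = 0, giving V_SD = 0.371 V (the root below V_ov).
I_D = (9.18 − 0.371) / 15.7 = 0.561 mA.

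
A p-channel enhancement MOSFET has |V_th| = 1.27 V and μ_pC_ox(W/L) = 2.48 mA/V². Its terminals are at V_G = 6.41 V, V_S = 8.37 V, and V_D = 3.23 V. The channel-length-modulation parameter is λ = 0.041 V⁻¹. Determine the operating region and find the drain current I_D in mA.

V_SG = V_S − V_G = 8.37 − 6.41 = 1.96 V; V_SD = V_S − V_D = 8.37 − 3.23 = 5.14 V.
V_ov = V_SG − |V_th| = 1.96 − 1.27 = 0.69 V.
Since V_SD = 5.14 V ≥ V_ov = 0.69 V, the device is in saturation.
I_D = ½ k_p V_ov² (1 + λ V_SD) = 0.5 × 2.48 × 0.69² × (1 + 0.041 × 5.14) = 0.715 mA.

Saturation; I_D = 0.715 mA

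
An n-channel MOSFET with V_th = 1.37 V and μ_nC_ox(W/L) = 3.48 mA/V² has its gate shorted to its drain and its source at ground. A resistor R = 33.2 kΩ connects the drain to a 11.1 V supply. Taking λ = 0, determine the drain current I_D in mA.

I_D = 0.281 mA

With gate tied to drain, V_GS = V_DS ≥ V_GS − V_th, so the device is in saturation.
KCL at the drain: ½ k_n (V_GS − V_th)² = (V_DD − V_GS)/R.
Let x = V_GS − 1.37. Then 57.8 x² + x − 9.73 = 0, giving x = 0.402 V (positive root), so V_GS = 1.77 V.
I_D = (V_DD − V_GS)/R = (11.1 − 1.77) / 33.2 = 0.281 mA.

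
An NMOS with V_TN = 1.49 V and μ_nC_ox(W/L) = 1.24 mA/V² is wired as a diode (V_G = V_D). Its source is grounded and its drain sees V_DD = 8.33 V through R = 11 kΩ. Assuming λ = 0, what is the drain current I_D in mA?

I_D = 0.537 mA

With gate tied to drain, V_GS = V_DS ≥ V_GS − V_TN, so the device is in saturation.
KCL at the drain: ½ k_n (V_GS − V_TN)² = (V_DD − V_GS)/R.
Let x = V_GS − 1.49. Then 6.82 x² + x − 6.84 = 0, giving x = 0.931 V (positive root), so V_GS = 2.42 V.
I_D = (V_DD − V_GS)/R = (8.33 − 2.42) / 11 = 0.537 mA.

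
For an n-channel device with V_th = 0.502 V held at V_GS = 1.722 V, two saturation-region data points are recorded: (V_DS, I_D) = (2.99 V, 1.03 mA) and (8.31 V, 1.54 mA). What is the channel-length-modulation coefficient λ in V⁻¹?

With V_GS fixed, I_D ∝ (1 + λ V_DS) in saturation, so I_D2/I_D1 = (1 + λ V_DS2)/(1 + λ V_DS1).
1.54/1.03 = 1.495 = (1 + 8.31 λ)/(1 + 2.99 λ).
Solving: λ (I_D1 V_DS2 − I_D2 V_DS1) = I_D2 − I_D1, so λ = (1.54 − 1.03) / (1.03 × 8.31 − 1.54 × 2.99) = 0.51 / 3.95 = 0.129 V⁻¹.

λ = 0.129 V⁻¹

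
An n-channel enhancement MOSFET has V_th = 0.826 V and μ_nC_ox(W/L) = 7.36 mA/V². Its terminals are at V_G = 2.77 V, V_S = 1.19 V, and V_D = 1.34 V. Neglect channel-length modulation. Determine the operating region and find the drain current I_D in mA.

Triode; I_D = 0.750 mA

V_GS = V_G − V_S = 2.77 − 1.19 = 1.58 V; V_DS = V_D − V_S = 1.34 − 1.19 = 0.15 V.
V_ov = V_GS − V_th = 1.58 − 0.826 = 0.754 V.
Since V_DS = 0.15 V < V_ov = 0.754 V, the device is in the triode region.
I_D = k_n [V_ov · V_DS − ½ V_DS²] = 7.36 × [0.754 × 0.15 − 0.5 × 0.15²] = 0.75 mA.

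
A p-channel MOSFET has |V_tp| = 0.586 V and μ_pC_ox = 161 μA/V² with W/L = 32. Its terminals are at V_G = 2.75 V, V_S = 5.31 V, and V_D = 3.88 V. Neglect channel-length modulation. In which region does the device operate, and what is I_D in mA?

V_SG = V_S − V_G = 5.31 − 2.75 = 2.56 V; V_SD = V_S − V_D = 5.31 − 3.88 = 1.43 V.
k_p = μ_pC_ox · (W/L) = 5.152 mA/V².
V_ov = V_SG − |V_tp| = 2.56 − 0.586 = 1.97 V.
Since V_SD = 1.43 V < V_ov = 1.97 V, the device is in the triode region.
I_D = k_p [V_ov · V_SD − ½ V_SD²] = 5.152 × [1.97 × 1.43 − 0.5 × 1.43²] = 9.28 mA.

Triode; I_D = 9.28 mA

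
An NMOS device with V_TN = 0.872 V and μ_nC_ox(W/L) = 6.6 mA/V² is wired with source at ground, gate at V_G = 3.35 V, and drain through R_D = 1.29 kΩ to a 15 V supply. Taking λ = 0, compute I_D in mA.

V_GS = V_G = 3.35 V, so V_ov = 3.35 − 0.872 = 2.48 V.
Assume saturation: I_D = ½ k_n V_ov² = 0.5 × 6.6 × 2.48² = 20.3 mA, giving V_DS = V_DD − I_D R_D = 15 − 20.3 × 1.29 = -11.1 V.
But -11.1 V < V_ov = 2.48 V, so the device is actually in triode.
In triode I_D = k_n[V_ov V_DS − ½ V_DS²] and I_D = (V_DD − V_DS)/R_D. Equating: 4.26 V_DS² − 22.1 V_DS + 15 = 0, giving V_DS = 0.803 V (the root below V_ov).
I_D = (15 − 0.803) / 1.29 = 11 mA.

I_D = 11.0 mA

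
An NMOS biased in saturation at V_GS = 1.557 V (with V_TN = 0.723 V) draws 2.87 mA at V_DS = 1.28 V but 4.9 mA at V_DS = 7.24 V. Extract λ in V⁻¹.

λ = 0.140 V⁻¹

With V_GS fixed, I_D ∝ (1 + λ V_DS) in saturation, so I_D2/I_D1 = (1 + λ V_DS2)/(1 + λ V_DS1).
4.9/2.87 = 1.707 = (1 + 7.24 λ)/(1 + 1.28 λ).
Solving: λ (I_D1 V_DS2 − I_D2 V_DS1) = I_D2 − I_D1, so λ = (4.9 − 2.87) / (2.87 × 7.24 − 4.9 × 1.28) = 2.03 / 14.5 = 0.14 V⁻¹.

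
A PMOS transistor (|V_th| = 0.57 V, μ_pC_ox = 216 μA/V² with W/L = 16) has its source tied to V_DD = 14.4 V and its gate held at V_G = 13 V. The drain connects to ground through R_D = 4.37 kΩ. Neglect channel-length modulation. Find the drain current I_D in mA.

I_D = 1.19 mA

V_SG = V_DD − V_G = 14.4 − 13 = 1.4 V, so V_ov = 1.4 − 0.57 = 0.83 V.
k_p = μ_pC_ox · (W/L) = 3.456 mA/V².
Assume saturation: I_D = ½ k_p V_ov² = 0.5 × 3.456 × 0.83² = 1.19 mA, giving V_SD = V_DD − I_D R_D = 14.4 − 1.19 × 4.37 = 9.2 V.
V_SD = 9.2 V ≥ V_ov = 0.83 V, confirming saturation.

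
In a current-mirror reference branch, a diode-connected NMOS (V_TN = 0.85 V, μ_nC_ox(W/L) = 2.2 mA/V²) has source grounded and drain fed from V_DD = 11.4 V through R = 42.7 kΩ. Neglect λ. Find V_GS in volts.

V_GS = 1.31 V

With gate tied to drain, V_GS = V_DS ≥ V_GS − V_TN, so the device is in saturation.
KCL at the drain: ½ k_n (V_GS − V_TN)² = (V_DD − V_GS)/R.
Let x = V_GS − 0.85. Then 47 x² + x − 10.55 = 0, giving x = 0.463 V (positive root), so V_GS = 1.31 V.
I_D = (V_DD − V_GS)/R = (11.4 − 1.31) / 42.7 = 0.236 mA.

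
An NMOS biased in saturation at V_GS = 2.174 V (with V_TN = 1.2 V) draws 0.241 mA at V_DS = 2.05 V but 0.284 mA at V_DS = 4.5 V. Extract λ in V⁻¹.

With V_GS fixed, I_D ∝ (1 + λ V_DS) in saturation, so I_D2/I_D1 = (1 + λ V_DS2)/(1 + λ V_DS1).
0.284/0.241 = 1.178 = (1 + 4.5 λ)/(1 + 2.05 λ).
Solving: λ (I_D1 V_DS2 − I_D2 V_DS1) = I_D2 − I_D1, so λ = (0.284 − 0.241) / (0.241 × 4.5 − 0.284 × 2.05) = 0.043 / 0.502 = 0.0856 V⁻¹.

λ = 0.0856 V⁻¹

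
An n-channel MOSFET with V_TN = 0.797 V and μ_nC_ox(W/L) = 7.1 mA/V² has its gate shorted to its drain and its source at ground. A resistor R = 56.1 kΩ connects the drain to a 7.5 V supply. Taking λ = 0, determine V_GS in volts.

With gate tied to drain, V_GS = V_DS ≥ V_GS − V_TN, so the device is in saturation.
KCL at the drain: ½ k_n (V_GS − V_TN)² = (V_DD − V_GS)/R.
Let x = V_GS − 0.797. Then 199 x² + x − 6.703 = 0, giving x = 0.181 V (positive root), so V_GS = 0.978 V.
I_D = (V_DD − V_GS)/R = (7.5 − 0.978) / 56.1 = 0.116 mA.

V_GS = 0.978 V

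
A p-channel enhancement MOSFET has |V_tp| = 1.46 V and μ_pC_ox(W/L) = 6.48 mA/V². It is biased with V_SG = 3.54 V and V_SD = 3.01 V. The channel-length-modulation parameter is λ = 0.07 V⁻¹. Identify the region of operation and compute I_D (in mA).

V_ov = V_SG − |V_tp| = 3.54 − 1.46 = 2.08 V.
Since V_SD = 3.01 V ≥ V_ov = 2.08 V, the device is in saturation.
I_D = ½ k_p V_ov² (1 + λ V_SD) = 0.5 × 6.48 × 2.08² × (1 + 0.07 × 3.01) = 17 mA.

Saturation; I_D = 17.0 mA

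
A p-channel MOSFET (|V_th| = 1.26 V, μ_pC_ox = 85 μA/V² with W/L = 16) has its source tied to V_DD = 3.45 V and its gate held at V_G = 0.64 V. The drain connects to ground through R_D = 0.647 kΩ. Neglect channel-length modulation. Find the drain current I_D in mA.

I_D = 1.63 mA

V_SG = V_DD − V_G = 3.45 − 0.64 = 2.81 V, so V_ov = 2.81 − 1.26 = 1.55 V.
k_p = μ_pC_ox · (W/L) = 1.36 mA/V².
Assume saturation: I_D = ½ k_p V_ov² = 0.5 × 1.36 × 1.55² = 1.63 mA, giving V_SD = V_DD − I_D R_D = 3.45 − 1.63 × 0.647 = 2.39 V.
V_SD = 2.39 V ≥ V_ov = 1.55 V, confirming saturation.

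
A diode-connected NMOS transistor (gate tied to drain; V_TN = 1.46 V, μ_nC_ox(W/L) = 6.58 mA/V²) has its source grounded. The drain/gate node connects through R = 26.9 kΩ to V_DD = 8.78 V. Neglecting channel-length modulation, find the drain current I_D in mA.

I_D = 0.262 mA

With gate tied to drain, V_GS = V_DS ≥ V_GS − V_TN, so the device is in saturation.
KCL at the drain: ½ k_n (V_GS − V_TN)² = (V_DD − V_GS)/R.
Let x = V_GS − 1.46. Then 88.5 x² + x − 7.32 = 0, giving x = 0.282 V (positive root), so V_GS = 1.74 V.
I_D = (V_DD − V_GS)/R = (8.78 − 1.74) / 26.9 = 0.262 mA.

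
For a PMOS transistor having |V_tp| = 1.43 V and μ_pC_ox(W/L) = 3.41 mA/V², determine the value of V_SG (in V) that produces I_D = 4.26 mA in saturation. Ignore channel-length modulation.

V_SG = 3.01 V

In saturation I_D = ½ k_p (V_SG − |V_tp|)², so V_SG − |V_tp| = √(2 I_D / k_p) = √(2 × 4.26 / 3.41) = 1.58 V.
V_SG = 1.43 + 1.58 = 3.01 V.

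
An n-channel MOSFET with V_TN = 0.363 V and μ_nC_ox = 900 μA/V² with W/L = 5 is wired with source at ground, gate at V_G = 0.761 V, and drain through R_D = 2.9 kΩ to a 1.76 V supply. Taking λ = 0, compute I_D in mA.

I_D = 0.356 mA

V_GS = V_G = 0.761 V, so V_ov = 0.761 − 0.363 = 0.398 V.
k_n = μ_nC_ox · (W/L) = 4.5 mA/V².
Assume saturation: I_D = ½ k_n V_ov² = 0.5 × 4.5 × 0.398² = 0.356 mA, giving V_DS = V_DD − I_D R_D = 1.76 − 0.356 × 2.9 = 0.726 V.
V_DS = 0.726 V ≥ V_ov = 0.398 V, confirming saturation.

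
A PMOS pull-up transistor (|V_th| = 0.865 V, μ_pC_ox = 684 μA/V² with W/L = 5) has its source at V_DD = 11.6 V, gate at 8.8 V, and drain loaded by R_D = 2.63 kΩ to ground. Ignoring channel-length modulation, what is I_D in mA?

V_SG = V_DD − V_G = 11.6 − 8.8 = 2.8 V, so V_ov = 2.8 − 0.865 = 1.93 V.
k_p = μ_pC_ox · (W/L) = 3.42 mA/V².
Assume saturation: I_D = ½ k_p V_ov² = 0.5 × 3.42 × 1.93² = 6.4 mA, giving V_SD = V_DD − I_D R_D = 11.6 − 6.4 × 2.63 = -5.24 V.
But -5.24 V < V_ov = 1.93 V, so the device is actually in triode.
In triode I_D = k_p[V_ov V_SD − ½ V_SD²] and I_D = (V_DD − V_SD)/R_D. Equating: 4.5 V_SD² − 18.4 V_SD + 11.6 = 0, giving V_SD = 0.778 V (the root below V_ov).
I_D = (11.6 − 0.778) / 2.63 = 4.11 mA.

I_D = 4.11 mA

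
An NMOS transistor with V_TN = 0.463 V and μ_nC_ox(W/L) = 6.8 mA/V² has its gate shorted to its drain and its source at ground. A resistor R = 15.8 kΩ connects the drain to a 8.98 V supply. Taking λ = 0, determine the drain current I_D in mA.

I_D = 0.514 mA

With gate tied to drain, V_GS = V_DS ≥ V_GS − V_TN, so the device is in saturation.
KCL at the drain: ½ k_n (V_GS − V_TN)² = (V_DD − V_GS)/R.
Let x = V_GS − 0.463. Then 53.7 x² + x − 8.517 = 0, giving x = 0.389 V (positive root), so V_GS = 0.852 V.
I_D = (V_DD − V_GS)/R = (8.98 − 0.852) / 15.8 = 0.514 mA.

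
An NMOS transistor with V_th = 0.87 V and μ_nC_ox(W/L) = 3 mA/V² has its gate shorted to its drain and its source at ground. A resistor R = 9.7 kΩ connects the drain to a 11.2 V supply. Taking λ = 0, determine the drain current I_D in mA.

With gate tied to drain, V_GS = V_DS ≥ V_GS − V_th, so the device is in saturation.
KCL at the drain: ½ k_n (V_GS − V_th)² = (V_DD − V_GS)/R.
Let x = V_GS − 0.87. Then 14.5 x² + x − 10.33 = 0, giving x = 0.809 V (positive root), so V_GS = 1.68 V.
I_D = (V_DD − V_GS)/R = (11.2 − 1.68) / 9.7 = 0.982 mA.

I_D = 0.982 mA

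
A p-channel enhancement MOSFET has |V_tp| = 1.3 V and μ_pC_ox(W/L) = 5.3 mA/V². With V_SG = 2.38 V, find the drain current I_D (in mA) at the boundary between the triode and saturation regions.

At the boundary V_SD = V_ov = V_SG − |V_tp| = 2.38 − 1.3 = 1.08 V.
I_D = ½ k_p V_ov² = 0.5 × 5.3 × 1.08² = 3.09 mA.

I_D = 3.09 mA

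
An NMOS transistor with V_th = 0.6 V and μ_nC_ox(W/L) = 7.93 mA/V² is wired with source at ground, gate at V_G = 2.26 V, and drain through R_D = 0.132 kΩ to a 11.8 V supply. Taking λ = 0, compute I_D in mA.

I_D = 10.9 mA

V_GS = V_G = 2.26 V, so V_ov = 2.26 − 0.6 = 1.66 V.
Assume saturation: I_D = ½ k_n V_ov² = 0.5 × 7.93 × 1.66² = 10.9 mA, giving V_DS = V_DD − I_D R_D = 11.8 − 10.9 × 0.132 = 10.4 V.
V_DS = 10.4 V ≥ V_ov = 1.66 V, confirming saturation.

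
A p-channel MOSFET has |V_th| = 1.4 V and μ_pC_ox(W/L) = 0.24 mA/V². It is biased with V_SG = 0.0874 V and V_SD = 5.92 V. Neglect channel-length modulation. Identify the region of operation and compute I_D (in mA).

V_SG = 0.0874 V < |V_th| = 1.4 V, so the transistor is in cutoff.

Cutoff; I_D = 0 mA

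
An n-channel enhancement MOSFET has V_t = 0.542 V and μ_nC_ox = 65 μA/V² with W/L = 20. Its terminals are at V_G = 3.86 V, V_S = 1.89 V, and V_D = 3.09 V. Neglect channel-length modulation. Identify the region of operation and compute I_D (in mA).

Triode; I_D = 1.29 mA

V_GS = V_G − V_S = 3.86 − 1.89 = 1.97 V; V_DS = V_D − V_S = 3.09 − 1.89 = 1.2 V.
k_n = μ_nC_ox · (W/L) = 1.3 mA/V².
V_ov = V_GS − V_t = 1.97 − 0.542 = 1.43 V.
Since V_DS = 1.2 V < V_ov = 1.43 V, the device is in the triode region.
I_D = k_n [V_ov · V_DS − ½ V_DS²] = 1.3 × [1.43 × 1.2 − 0.5 × 1.2²] = 1.29 mA.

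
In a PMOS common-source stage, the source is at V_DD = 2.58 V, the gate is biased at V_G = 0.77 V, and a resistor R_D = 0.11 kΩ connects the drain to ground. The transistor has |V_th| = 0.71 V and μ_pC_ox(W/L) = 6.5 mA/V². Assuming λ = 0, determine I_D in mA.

I_D = 3.93 mA

V_SG = V_DD − V_G = 2.58 − 0.77 = 1.81 V, so V_ov = 1.81 − 0.71 = 1.1 V.
Assume saturation: I_D = ½ k_p V_ov² = 0.5 × 6.5 × 1.1² = 3.93 mA, giving V_SD = V_DD − I_D R_D = 2.58 − 3.93 × 0.11 = 2.15 V.
V_SD = 2.15 V ≥ V_ov = 1.1 V, confirming saturation.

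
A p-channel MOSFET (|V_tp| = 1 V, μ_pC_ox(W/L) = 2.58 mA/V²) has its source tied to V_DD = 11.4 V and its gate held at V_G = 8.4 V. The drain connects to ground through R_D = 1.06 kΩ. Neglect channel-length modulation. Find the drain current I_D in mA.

I_D = 5.16 mA

V_SG = V_DD − V_G = 11.4 − 8.4 = 3 V, so V_ov = 3 − 1 = 2 V.
Assume saturation: I_D = ½ k_p V_ov² = 0.5 × 2.58 × 2² = 5.16 mA, giving V_SD = V_DD − I_D R_D = 11.4 − 5.16 × 1.06 = 5.93 V.
V_SD = 5.93 V ≥ V_ov = 2 V, confirming saturation.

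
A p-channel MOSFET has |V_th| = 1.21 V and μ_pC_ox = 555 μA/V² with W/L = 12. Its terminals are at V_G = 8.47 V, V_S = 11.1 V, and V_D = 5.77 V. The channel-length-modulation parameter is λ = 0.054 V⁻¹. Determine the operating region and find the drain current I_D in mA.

Saturation; I_D = 8.65 mA

V_SG = V_S − V_G = 11.1 − 8.47 = 2.63 V; V_SD = V_S − V_D = 11.1 − 5.77 = 5.33 V.
k_p = μ_pC_ox · (W/L) = 6.66 mA/V².
V_ov = V_SG − |V_th| = 2.63 − 1.21 = 1.42 V.
Since V_SD = 5.33 V ≥ V_ov = 1.42 V, the device is in saturation.
I_D = ½ k_p V_ov² (1 + λ V_SD) = 0.5 × 6.66 × 1.42² × (1 + 0.054 × 5.33) = 8.65 mA.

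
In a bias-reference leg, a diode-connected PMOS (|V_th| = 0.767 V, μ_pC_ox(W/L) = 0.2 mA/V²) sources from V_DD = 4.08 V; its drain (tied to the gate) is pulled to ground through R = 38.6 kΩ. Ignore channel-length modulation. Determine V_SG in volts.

With gate tied to drain, V_SG = V_SD ≥ V_SG − |V_th|, so the device is in saturation.
KCL at the drain: ½ k_p (V_SG − |V_th|)² = (V_DD − V_SG)/R.
Let x = V_SG − 0.767. Then 3.86 x² + x − 3.313 = 0, giving x = 0.806 V (positive root), so V_SG = 1.57 V.
I_D = (V_DD − V_SG)/R = (4.08 − 1.57) / 38.6 = 0.065 mA.

V_SG = 1.57 V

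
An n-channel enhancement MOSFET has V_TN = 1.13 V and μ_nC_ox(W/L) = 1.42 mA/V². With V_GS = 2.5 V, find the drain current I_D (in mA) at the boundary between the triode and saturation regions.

At the boundary V_DS = V_ov = V_GS − V_TN = 2.5 − 1.13 = 1.37 V.
I_D = ½ k_n V_ov² = 0.5 × 1.42 × 1.37² = 1.33 mA.

I_D = 1.33 mA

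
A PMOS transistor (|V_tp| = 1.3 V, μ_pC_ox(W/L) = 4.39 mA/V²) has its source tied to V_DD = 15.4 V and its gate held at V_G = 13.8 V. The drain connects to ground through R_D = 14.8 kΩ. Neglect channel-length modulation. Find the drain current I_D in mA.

V_SG = V_DD − V_G = 15.4 − 13.8 = 1.6 V, so V_ov = 1.6 − 1.3 = 0.3 V.
Assume saturation: I_D = ½ k_p V_ov² = 0.5 × 4.39 × 0.3² = 0.198 mA, giving V_SD = V_DD − I_D R_D = 15.4 − 0.198 × 14.8 = 12.5 V.
V_SD = 12.5 V ≥ V_ov = 0.3 V, confirming saturation.

I_D = 0.198 mA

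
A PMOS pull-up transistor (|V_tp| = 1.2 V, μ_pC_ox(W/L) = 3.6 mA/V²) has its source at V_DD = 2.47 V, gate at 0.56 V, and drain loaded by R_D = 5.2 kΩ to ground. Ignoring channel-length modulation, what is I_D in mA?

V_SG = V_DD − V_G = 2.47 − 0.56 = 1.91 V, so V_ov = 1.91 − 1.2 = 0.71 V.
Assume saturation: I_D = ½ k_p V_ov² = 0.5 × 3.6 × 0.71² = 0.907 mA, giving V_SD = V_DD − I_D R_D = 2.47 − 0.907 × 5.2 = -2.25 V.
But -2.25 V < V_ov = 0.71 V, so the device is actually in triode.
In triode I_D = k_p[V_ov V_SD − ½ V_SD²] and I_D = (V_DD − V_SD)/R_D. Equating: 9.36 V_SD² − 14.29 V_SD + 2.47 = 0, giving V_SD = 0.199 V (the root below V_ov).
I_D = (2.47 − 0.199) / 5.2 = 0.437 mA.

I_D = 0.437 mA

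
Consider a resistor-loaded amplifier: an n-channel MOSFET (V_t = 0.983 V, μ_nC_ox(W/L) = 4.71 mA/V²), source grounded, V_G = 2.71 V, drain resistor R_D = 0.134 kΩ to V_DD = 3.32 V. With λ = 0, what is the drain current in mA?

V_GS = V_G = 2.71 V, so V_ov = 2.71 − 0.983 = 1.73 V.
Assume saturation: I_D = ½ k_n V_ov² = 0.5 × 4.71 × 1.73² = 7.02 mA, giving V_DS = V_DD − I_D R_D = 3.32 − 7.02 × 0.134 = 2.38 V.
V_DS = 2.38 V ≥ V_ov = 1.73 V, confirming saturation.

I_D = 7.02 mA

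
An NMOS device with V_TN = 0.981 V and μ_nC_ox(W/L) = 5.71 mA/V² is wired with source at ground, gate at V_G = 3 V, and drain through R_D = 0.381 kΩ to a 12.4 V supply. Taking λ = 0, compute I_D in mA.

V_GS = V_G = 3 V, so V_ov = 3 − 0.981 = 2.02 V.
Assume saturation: I_D = ½ k_n V_ov² = 0.5 × 5.71 × 2.02² = 11.6 mA, giving V_DS = V_DD − I_D R_D = 12.4 − 11.6 × 0.381 = 7.97 V.
V_DS = 7.97 V ≥ V_ov = 2.02 V, confirming saturation.

I_D = 11.6 mA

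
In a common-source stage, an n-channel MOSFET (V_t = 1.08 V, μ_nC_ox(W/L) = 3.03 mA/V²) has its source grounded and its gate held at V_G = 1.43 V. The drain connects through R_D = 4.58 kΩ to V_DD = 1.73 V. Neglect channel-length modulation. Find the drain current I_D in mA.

I_D = 0.186 mA

V_GS = V_G = 1.43 V, so V_ov = 1.43 − 1.08 = 0.35 V.
Assume saturation: I_D = ½ k_n V_ov² = 0.5 × 3.03 × 0.35² = 0.186 mA, giving V_DS = V_DD − I_D R_D = 1.73 − 0.186 × 4.58 = 0.88 V.
V_DS = 0.88 V ≥ V_ov = 0.35 V, confirming saturation.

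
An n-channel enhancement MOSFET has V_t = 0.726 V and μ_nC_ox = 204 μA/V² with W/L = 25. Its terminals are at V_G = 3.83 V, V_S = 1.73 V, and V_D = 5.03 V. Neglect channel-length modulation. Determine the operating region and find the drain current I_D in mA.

V_GS = V_G − V_S = 3.83 − 1.73 = 2.1 V; V_DS = V_D − V_S = 5.03 − 1.73 = 3.3 V.
k_n = μ_nC_ox · (W/L) = 5.1 mA/V².
V_ov = V_GS − V_t = 2.1 − 0.726 = 1.37 V.
Since V_DS = 3.3 V ≥ V_ov = 1.37 V, the device is in saturation.
I_D = ½ k_n V_ov² = 0.5 × 5.1 × 1.37² = 4.81 mA.

Saturation; I_D = 4.81 mA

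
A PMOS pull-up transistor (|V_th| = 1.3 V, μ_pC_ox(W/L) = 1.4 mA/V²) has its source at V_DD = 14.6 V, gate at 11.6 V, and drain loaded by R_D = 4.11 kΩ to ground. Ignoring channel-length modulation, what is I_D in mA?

I_D = 2.02 mA

V_SG = V_DD − V_G = 14.6 − 11.6 = 3 V, so V_ov = 3 − 1.3 = 1.7 V.
Assume saturation: I_D = ½ k_p V_ov² = 0.5 × 1.4 × 1.7² = 2.02 mA, giving V_SD = V_DD − I_D R_D = 14.6 − 2.02 × 4.11 = 6.29 V.
V_SD = 6.29 V ≥ V_ov = 1.7 V, confirming saturation.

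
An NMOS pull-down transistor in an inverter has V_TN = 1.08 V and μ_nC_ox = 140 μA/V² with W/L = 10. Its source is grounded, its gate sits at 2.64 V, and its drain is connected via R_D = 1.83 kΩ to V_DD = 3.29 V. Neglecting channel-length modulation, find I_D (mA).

V_GS = V_G = 2.64 V, so V_ov = 2.64 − 1.08 = 1.56 V.
k_n = μ_nC_ox · (W/L) = 1.4 mA/V².
Assume saturation: I_D = ½ k_n V_ov² = 0.5 × 1.4 × 1.56² = 1.7 mA, giving V_DS = V_DD − I_D R_D = 3.29 − 1.7 × 1.83 = 0.173 V.
But 0.173 V < V_ov = 1.56 V, so the device is actually in triode.
In triode I_D = k_n[V_ov V_DS − ½ V_DS²] and I_D = (V_DD − V_DS)/R_D. Equating: 1.28 V_DS² − 4.997 V_DS + 3.29 = 0, giving V_DS = 0.839 V (the root below V_ov).
I_D = (3.29 − 0.839) / 1.83 = 1.34 mA.

I_D = 1.34 mA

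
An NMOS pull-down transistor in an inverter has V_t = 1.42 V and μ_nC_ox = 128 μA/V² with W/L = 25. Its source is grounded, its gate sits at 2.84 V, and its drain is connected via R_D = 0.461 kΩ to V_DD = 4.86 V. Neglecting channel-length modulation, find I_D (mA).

V_GS = V_G = 2.84 V, so V_ov = 2.84 − 1.42 = 1.42 V.
k_n = μ_nC_ox · (W/L) = 3.2 mA/V².
Assume saturation: I_D = ½ k_n V_ov² = 0.5 × 3.2 × 1.42² = 3.23 mA, giving V_DS = V_DD − I_D R_D = 4.86 − 3.23 × 0.461 = 3.37 V.
V_DS = 3.37 V ≥ V_ov = 1.42 V, confirming saturation.

I_D = 3.23 mA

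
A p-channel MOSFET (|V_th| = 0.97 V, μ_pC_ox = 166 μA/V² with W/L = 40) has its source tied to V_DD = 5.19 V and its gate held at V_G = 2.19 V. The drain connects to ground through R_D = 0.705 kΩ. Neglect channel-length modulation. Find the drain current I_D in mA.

I_D = 6.56 mA

V_SG = V_DD − V_G = 5.19 − 2.19 = 3 V, so V_ov = 3 − 0.97 = 2.03 V.
k_p = μ_pC_ox · (W/L) = 6.64 mA/V².
Assume saturation: I_D = ½ k_p V_ov² = 0.5 × 6.64 × 2.03² = 13.7 mA, giving V_SD = V_DD − I_D R_D = 5.19 − 13.7 × 0.705 = -4.46 V.
But -4.46 V < V_ov = 2.03 V, so the device is actually in triode.
In triode I_D = k_p[V_ov V_SD − ½ V_SD²] and I_D = (V_DD − V_SD)/R_D. Equating: 2.34 V_SD² − 10.5 V_SD + 5.19 = 0, giving V_SD = 0.565 V (the root below V_ov).
I_D = (5.19 − 0.565) / 0.705 = 6.56 mA.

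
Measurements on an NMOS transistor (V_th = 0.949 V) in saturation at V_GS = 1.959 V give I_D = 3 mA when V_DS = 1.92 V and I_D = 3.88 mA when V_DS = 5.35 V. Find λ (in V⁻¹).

λ = 0.102 V⁻¹

With V_GS fixed, I_D ∝ (1 + λ V_DS) in saturation, so I_D2/I_D1 = (1 + λ V_DS2)/(1 + λ V_DS1).
3.88/3 = 1.293 = (1 + 5.35 λ)/(1 + 1.92 λ).
Solving: λ (I_D1 V_DS2 − I_D2 V_DS1) = I_D2 − I_D1, so λ = (3.88 − 3) / (3 × 5.35 − 3.88 × 1.92) = 0.88 / 8.6 = 0.102 V⁻¹.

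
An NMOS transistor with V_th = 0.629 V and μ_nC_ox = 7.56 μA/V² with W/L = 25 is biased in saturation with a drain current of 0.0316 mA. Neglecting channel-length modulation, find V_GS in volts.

V_GS = 1.21 V

k_n = μ_nC_ox · (W/L) = 0.189 mA/V².
In saturation I_D = ½ k_n (V_GS − V_th)², so V_GS − V_th = √(2 I_D / k_n) = √(2 × 0.0316 / 0.189) = 0.578 V.
V_GS = 0.629 + 0.578 = 1.21 V.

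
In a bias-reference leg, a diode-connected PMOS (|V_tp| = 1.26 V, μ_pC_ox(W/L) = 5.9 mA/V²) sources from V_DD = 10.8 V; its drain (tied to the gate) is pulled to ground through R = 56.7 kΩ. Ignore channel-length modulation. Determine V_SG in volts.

With gate tied to drain, V_SG = V_SD ≥ V_SG − |V_tp|, so the device is in saturation.
KCL at the drain: ½ k_p (V_SG − |V_tp|)² = (V_DD − V_SG)/R.
Let x = V_SG − 1.26. Then 167 x² + x − 9.54 = 0, giving x = 0.236 V (positive root), so V_SG = 1.5 V.
I_D = (V_DD − V_SG)/R = (10.8 − 1.5) / 56.7 = 0.164 mA.

V_SG = 1.50 V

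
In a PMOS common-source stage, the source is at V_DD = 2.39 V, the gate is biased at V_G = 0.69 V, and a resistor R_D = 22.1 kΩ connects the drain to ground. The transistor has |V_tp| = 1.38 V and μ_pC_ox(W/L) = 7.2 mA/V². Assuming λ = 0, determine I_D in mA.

V_SG = V_DD − V_G = 2.39 − 0.69 = 1.7 V, so V_ov = 1.7 − 1.38 = 0.32 V.
Assume saturation: I_D = ½ k_p V_ov² = 0.5 × 7.2 × 0.32² = 0.369 mA, giving V_SD = V_DD − I_D R_D = 2.39 − 0.369 × 22.1 = -5.76 V.
But -5.76 V < V_ov = 0.32 V, so the device is actually in triode.
In triode I_D = k_p[V_ov V_SD − ½ V_SD²] and I_D = (V_DD − V_SD)/R_D. Equating: 79.6 V_SD² − 51.92 V_SD + 2.39 = 0, giving V_SD = 0.0498 V (the root below V_ov).
I_D = (2.39 − 0.0498) / 22.1 = 0.106 mA.

I_D = 0.106 mA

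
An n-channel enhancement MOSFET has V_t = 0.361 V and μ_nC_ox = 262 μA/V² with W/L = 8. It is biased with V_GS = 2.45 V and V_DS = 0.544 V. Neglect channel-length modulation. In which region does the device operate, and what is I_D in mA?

Triode; I_D = 2.07 mA

k_n = μ_nC_ox · (W/L) = 2.096 mA/V².
V_ov = V_GS − V_t = 2.45 − 0.361 = 2.09 V.
Since V_DS = 0.544 V < V_ov = 2.09 V, the device is in the triode region.
I_D = k_n [V_ov · V_DS − ½ V_DS²] = 2.096 × [2.09 × 0.544 − 0.5 × 0.544²] = 2.07 mA.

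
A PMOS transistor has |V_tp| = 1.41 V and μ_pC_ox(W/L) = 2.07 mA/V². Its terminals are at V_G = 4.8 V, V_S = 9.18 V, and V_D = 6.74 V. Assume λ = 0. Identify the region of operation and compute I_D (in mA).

Triode; I_D = 8.84 mA

V_SG = V_S − V_G = 9.18 − 4.8 = 4.38 V; V_SD = V_S − V_D = 9.18 − 6.74 = 2.44 V.
V_ov = V_SG − |V_tp| = 4.38 − 1.41 = 2.97 V.
Since V_SD = 2.44 V < V_ov = 2.97 V, the device is in the triode region.
I_D = k_p [V_ov · V_SD − ½ V_SD²] = 2.07 × [2.97 × 2.44 − 0.5 × 2.44²] = 8.84 mA.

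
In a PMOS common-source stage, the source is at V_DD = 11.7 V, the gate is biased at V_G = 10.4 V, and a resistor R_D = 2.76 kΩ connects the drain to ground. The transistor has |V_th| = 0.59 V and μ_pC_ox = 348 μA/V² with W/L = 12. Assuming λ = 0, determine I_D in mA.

I_D = 1.05 mA

V_SG = V_DD − V_G = 11.7 − 10.4 = 1.3 V, so V_ov = 1.3 − 0.59 = 0.71 V.
k_p = μ_pC_ox · (W/L) = 4.176 mA/V².
Assume saturation: I_D = ½ k_p V_ov² = 0.5 × 4.176 × 0.71² = 1.05 mA, giving V_SD = V_DD − I_D R_D = 11.7 − 1.05 × 2.76 = 8.79 V.
V_SD = 8.79 V ≥ V_ov = 0.71 V, confirming saturation.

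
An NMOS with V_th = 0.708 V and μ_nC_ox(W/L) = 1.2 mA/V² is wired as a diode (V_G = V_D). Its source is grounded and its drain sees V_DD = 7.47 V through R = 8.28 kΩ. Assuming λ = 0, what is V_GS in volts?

V_GS = 1.78 V

With gate tied to drain, V_GS = V_DS ≥ V_GS − V_th, so the device is in saturation.
KCL at the drain: ½ k_n (V_GS − V_th)² = (V_DD − V_GS)/R.
Let x = V_GS − 0.708. Then 4.97 x² + x − 6.762 = 0, giving x = 1.07 V (positive root), so V_GS = 1.78 V.
I_D = (V_DD − V_GS)/R = (7.47 − 1.78) / 8.28 = 0.687 mA.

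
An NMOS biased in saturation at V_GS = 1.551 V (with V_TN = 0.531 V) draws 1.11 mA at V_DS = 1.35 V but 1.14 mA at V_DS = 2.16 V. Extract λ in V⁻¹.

λ = 0.0349 V⁻¹

With V_GS fixed, I_D ∝ (1 + λ V_DS) in saturation, so I_D2/I_D1 = (1 + λ V_DS2)/(1 + λ V_DS1).
1.14/1.11 = 1.027 = (1 + 2.16 λ)/(1 + 1.35 λ).
Solving: λ (I_D1 V_DS2 − I_D2 V_DS1) = I_D2 − I_D1, so λ = (1.14 − 1.11) / (1.11 × 2.16 − 1.14 × 1.35) = 0.03 / 0.859 = 0.0349 V⁻¹.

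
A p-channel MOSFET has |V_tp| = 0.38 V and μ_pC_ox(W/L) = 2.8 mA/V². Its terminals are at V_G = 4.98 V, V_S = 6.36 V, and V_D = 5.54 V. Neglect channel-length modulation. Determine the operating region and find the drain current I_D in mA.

V_SG = V_S − V_G = 6.36 − 4.98 = 1.38 V; V_SD = V_S − V_D = 6.36 − 5.54 = 0.82 V.
V_ov = V_SG − |V_tp| = 1.38 − 0.38 = 1 V.
Since V_SD = 0.82 V < V_ov = 1 V, the device is in the triode region.
I_D = k_p [V_ov · V_SD − ½ V_SD²] = 2.8 × [1 × 0.82 − 0.5 × 0.82²] = 1.35 mA.

Triode; I_D = 1.35 mA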